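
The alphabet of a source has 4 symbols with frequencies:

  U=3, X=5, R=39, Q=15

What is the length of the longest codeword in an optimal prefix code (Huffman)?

Merge the two lowest-weight nodes at each step:
combine U(3), X(5) → 8
combine 8, Q(15) → 23
combine 23, R(39) → 62
The first pair merged (U, X) ends up deepest, at depth 3.

3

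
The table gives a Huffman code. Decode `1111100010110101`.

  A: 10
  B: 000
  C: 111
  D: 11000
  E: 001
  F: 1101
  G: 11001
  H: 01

CDAFH

Read left to right; each codeword is recognised as soon as it completes (prefix code):
  111→C | 11000→D | 10→A | 1101→F | 01→H
Decoded message: CDAFH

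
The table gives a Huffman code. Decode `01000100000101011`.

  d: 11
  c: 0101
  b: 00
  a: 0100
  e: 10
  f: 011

aabcf

Read left to right; each codeword is recognised as soon as it completes (prefix code):
  0100→a | 0100→a | 00→b | 0101→c | 011→f
Decoded message: aabcf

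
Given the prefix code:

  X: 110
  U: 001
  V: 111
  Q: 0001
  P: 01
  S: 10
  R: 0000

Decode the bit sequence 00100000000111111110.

Read left to right; each codeword is recognised as soon as it completes (prefix code):
  001→U | 0000→R | 0000→R | 111→V | 111→V | 110→X
Decoded message: URRVVX

URRVVX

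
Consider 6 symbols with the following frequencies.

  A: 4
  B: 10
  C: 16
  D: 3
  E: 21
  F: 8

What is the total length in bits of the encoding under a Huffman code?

Greedily combine the two least-frequent nodes:
combine D(3), A(4) → 7
combine 7, F(8) → 15
combine B(10), 15 → 25
combine C(16), E(21) → 37
combine 25, 37 → 62
Total encoded bits = sum of merged weights = 7 + 15 + 25 + 37 + 62 = 146.

146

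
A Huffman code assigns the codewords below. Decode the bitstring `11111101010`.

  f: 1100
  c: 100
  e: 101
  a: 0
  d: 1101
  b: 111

bbaea

Read left to right; each codeword is recognised as soon as it completes (prefix code):
  111→b | 111→b | 0→a | 101→e | 0→a
Decoded message: bbaea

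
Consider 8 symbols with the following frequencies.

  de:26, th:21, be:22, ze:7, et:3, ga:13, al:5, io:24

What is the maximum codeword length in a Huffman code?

Merge the two lowest-weight nodes at each step:
merge et(3) and al(5): 8
merge ze(7) and 8: 15
merge ga(13) and 15: 28
merge th(21) and be(22): 43
merge io(24) and de(26): 50
merge 28 and 43: 71
merge 50 and 71: 121
Maximum depth reached is 5.

5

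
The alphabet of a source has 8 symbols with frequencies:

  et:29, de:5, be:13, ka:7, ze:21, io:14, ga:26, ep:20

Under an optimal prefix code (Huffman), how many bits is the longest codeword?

Merge the two lowest-weight nodes at each step:
merge de(5) and ka(7): 12
merge 12 and be(13): 25
merge io(14) and ep(20): 34
merge ze(21) and 25: 46
merge ga(26) and et(29): 55
merge 34 and 46: 80
merge 55 and 80: 135
The first pair merged (de, ka) ends up deepest, at depth 5.

5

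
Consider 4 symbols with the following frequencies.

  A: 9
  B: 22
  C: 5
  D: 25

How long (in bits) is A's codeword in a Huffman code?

3

Build the tree from the bottom:
C(5) + A(9) → 14
14 + B(22) → 36
D(25) + 36 → 61
The subtree containing A is merged 3 times, so code length = 3.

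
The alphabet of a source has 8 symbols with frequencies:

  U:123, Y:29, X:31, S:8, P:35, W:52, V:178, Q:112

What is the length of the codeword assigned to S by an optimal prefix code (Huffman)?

Repeatedly merge the two smallest:
merge S(8) and Y(29): 37
merge X(31) and P(35): 66
merge 37 and W(52): 89
merge 66 and 89: 155
merge Q(112) and U(123): 235
merge 155 and V(178): 333
merge 235 and 333: 568
S sits 5 levels below the root, so its codeword is 5 bits.

5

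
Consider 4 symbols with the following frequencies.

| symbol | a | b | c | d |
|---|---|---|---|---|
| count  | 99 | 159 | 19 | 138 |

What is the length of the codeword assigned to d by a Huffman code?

Repeatedly merge the two smallest:
combine c(19), a(99) → 118
combine 118, d(138) → 256
combine b(159), 256 → 415
d's leaf is at depth 2, giving a 2-bit codeword.

2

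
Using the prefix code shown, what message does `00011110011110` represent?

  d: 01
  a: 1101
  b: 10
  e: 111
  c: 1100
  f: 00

fdefeb

Read left to right; each codeword is recognised as soon as it completes (prefix code):
  00→f | 01→d | 111→e | 00→f | 111→e | 10→b
Decoded message: fdefeb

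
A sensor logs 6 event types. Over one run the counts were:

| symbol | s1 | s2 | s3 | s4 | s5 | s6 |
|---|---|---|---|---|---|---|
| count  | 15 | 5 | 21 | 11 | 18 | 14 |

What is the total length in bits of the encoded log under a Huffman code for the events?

Greedily combine the two least-frequent nodes:
merge s2(5) and s4(11): 16
merge s6(14) and s1(15): 29
merge 16 and s5(18): 34
merge s3(21) and 29: 50
merge 34 and 50: 84
The encoded length is the sum of every internal node's weight: 16 + 29 + 34 + 50 + 84 = 213 bits.

213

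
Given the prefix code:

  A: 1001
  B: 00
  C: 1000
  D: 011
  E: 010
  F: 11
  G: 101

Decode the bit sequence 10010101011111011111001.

AEGFFDFA

Read left to right; each codeword is recognised as soon as it completes (prefix code):
  1001→A | 010→E | 101→G | 11→F | 11→F | 011→D | 11→F | 1001→A
Decoded message: AEGFFDFA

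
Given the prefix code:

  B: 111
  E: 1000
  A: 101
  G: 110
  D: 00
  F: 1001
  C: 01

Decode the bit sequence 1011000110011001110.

Read left to right; each codeword is recognised as soon as it completes (prefix code):
  101→A | 1000→E | 110→G | 01→C | 1001→F | 110→G
Decoded message: AEGCFG

AEGCFG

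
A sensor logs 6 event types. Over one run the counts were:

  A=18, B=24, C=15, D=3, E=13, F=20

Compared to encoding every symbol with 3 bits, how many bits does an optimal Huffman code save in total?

46

Fixed-length: 3 bits × 93 symbols = 279 bits.
Huffman merges:
combine D(3), E(13) → 16
combine C(15), 16 → 31
combine A(18), F(20) → 38
combine B(24), 31 → 55
combine 38, 55 → 93
Huffman total = 16 + 31 + 38 + 55 + 93 = 233 bits.
Saving = 279 − 233 = 46 bits.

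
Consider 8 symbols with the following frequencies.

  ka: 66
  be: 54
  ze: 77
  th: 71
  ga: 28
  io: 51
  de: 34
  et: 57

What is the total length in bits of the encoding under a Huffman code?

1299

Build the Huffman tree bottom-up:
ga(28) + de(34) → 62
io(51) + be(54) → 105
et(57) + 62 → 119
ka(66) + th(71) → 137
ze(77) + 105 → 182
119 + 137 → 256
182 + 256 → 438
The encoded length is the sum of every internal node's weight: 62 + 105 + 119 + 137 + 182 + 256 + 438 = 1299 bits.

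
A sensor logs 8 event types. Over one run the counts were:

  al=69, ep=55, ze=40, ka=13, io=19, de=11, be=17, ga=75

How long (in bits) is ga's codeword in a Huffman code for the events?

Huffman merges, smallest pair first:
combine de(11), ka(13) → 24
combine be(17), io(19) → 36
combine 24, 36 → 60
combine ze(40), ep(55) → 95
combine 60, al(69) → 129
combine ga(75), 95 → 170
combine 129, 170 → 299
ga sits 2 levels below the root, so its codeword is 2 bits.

2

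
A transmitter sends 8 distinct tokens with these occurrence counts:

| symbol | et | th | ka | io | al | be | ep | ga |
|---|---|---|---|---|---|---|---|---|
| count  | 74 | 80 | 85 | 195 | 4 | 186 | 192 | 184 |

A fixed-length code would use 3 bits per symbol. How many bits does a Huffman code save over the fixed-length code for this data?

151

Fixed-length: 3 bits × 1000 symbols = 3000 bits.
Huffman merges:
al(4) + et(74) → 78
78 + th(80) → 158
ka(85) + 158 → 243
ga(184) + be(186) → 370
ep(192) + io(195) → 387
243 + 370 → 613
387 + 613 → 1000
Huffman total = 78 + 158 + 243 + 370 + 387 + 613 + 1000 = 2849 bits.
Saving = 3000 − 2849 = 151 bits.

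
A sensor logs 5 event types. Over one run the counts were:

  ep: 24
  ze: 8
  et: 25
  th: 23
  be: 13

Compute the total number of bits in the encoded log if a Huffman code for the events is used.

Merge the two smallest weights repeatedly:
ze(8) + be(13) → 21
21 + th(23) → 44
ep(24) + et(25) → 49
44 + 49 → 93
Total encoded bits = sum of merged weights = 21 + 44 + 49 + 93 = 207.

207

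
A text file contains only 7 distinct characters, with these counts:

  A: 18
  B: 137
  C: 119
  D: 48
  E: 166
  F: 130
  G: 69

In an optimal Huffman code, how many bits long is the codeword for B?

2

Huffman merges, smallest pair first:
A(18) + D(48) → 66
66 + G(69) → 135
C(119) + F(130) → 249
135 + B(137) → 272
E(166) + 249 → 415
272 + 415 → 687
B's leaf is at depth 2, giving a 2-bit codeword.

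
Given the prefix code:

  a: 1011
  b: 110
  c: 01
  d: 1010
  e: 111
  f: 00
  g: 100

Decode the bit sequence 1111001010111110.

Read left to right; each codeword is recognised as soon as it completes (prefix code):
  111→e | 100→g | 1010→d | 111→e | 110→b
Decoded message: egdeb

egdeb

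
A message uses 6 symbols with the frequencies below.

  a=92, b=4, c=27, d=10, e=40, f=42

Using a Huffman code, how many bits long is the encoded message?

Greedily combine the two least-frequent nodes:
combine b(4), d(10) → 14
combine 14, c(27) → 41
combine e(40), 41 → 81
combine f(42), 81 → 123
combine a(92), 123 → 215
The encoded length is the sum of every internal node's weight: 14 + 41 + 81 + 123 + 215 = 474 bits.

474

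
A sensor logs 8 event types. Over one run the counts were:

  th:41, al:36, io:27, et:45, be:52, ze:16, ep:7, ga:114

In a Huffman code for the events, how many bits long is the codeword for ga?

Repeatedly merge the two smallest:
merge ep(7) and ze(16): 23
merge 23 and io(27): 50
merge al(36) and th(41): 77
merge et(45) and 50: 95
merge be(52) and 77: 129
merge 95 and ga(114): 209
merge 129 and 209: 338
ga's leaf is at depth 2, giving a 2-bit codeword.

2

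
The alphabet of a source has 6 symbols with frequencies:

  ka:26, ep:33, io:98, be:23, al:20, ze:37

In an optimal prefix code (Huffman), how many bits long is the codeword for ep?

3

Repeatedly merge the two smallest:
al(20) + be(23) → 43
ka(26) + ep(33) → 59
ze(37) + 43 → 80
59 + 80 → 139
io(98) + 139 → 237
ep sits 3 levels below the root, so its codeword is 3 bits.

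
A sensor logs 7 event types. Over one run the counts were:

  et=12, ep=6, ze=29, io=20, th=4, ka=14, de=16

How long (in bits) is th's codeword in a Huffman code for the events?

4

Huffman merges, smallest pair first:
combine th(4), ep(6) → 10
combine 10, et(12) → 22
combine ka(14), de(16) → 30
combine io(20), 22 → 42
combine ze(29), 30 → 59
combine 42, 59 → 101
th sits 4 levels below the root, so its codeword is 4 bits.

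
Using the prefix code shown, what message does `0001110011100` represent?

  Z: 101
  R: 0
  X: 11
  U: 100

RRRXUXU

Read left to right; each codeword is recognised as soon as it completes (prefix code):
  0→R | 0→R | 0→R | 11→X | 100→U | 11→X | 100→U
Decoded message: RRRXUXU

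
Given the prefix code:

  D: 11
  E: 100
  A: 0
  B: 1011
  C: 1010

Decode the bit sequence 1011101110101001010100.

Read left to right; each codeword is recognised as soon as it completes (prefix code):
  1011→B | 1011→B | 1010→C | 100→E | 1010→C | 100→E
Decoded message: BBCECE

BBCECE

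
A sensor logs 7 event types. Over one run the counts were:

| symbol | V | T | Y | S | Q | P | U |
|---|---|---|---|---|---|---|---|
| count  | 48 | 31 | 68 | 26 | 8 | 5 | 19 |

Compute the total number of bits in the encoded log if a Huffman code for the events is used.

512

Greedily combine the two least-frequent nodes:
merge P(5) and Q(8): 13
merge 13 and U(19): 32
merge S(26) and T(31): 57
merge 32 and V(48): 80
merge 57 and Y(68): 125
merge 80 and 125: 205
Each symbol's bit-cost is frequency × depth; summing gives 512 bits (equivalently 13 + 32 + 57 + 80 + 125 + 205).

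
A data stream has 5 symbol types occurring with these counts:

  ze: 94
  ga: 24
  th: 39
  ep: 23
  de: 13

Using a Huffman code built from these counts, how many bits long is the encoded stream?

388

Greedily combine the two least-frequent nodes:
combine de(13), ep(23) → 36
combine ga(24), 36 → 60
combine th(39), 60 → 99
combine ze(94), 99 → 193
Each symbol's bit-cost is frequency × depth; summing gives 388 bits (equivalently 36 + 60 + 99 + 193).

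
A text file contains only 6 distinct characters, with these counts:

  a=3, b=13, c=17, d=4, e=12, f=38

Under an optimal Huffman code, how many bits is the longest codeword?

4

Merge the two lowest-weight nodes at each step:
merge a(3) and d(4): 7
merge 7 and e(12): 19
merge b(13) and c(17): 30
merge 19 and 30: 49
merge f(38) and 49: 87
The first pair merged (a, d) ends up deepest, at depth 4.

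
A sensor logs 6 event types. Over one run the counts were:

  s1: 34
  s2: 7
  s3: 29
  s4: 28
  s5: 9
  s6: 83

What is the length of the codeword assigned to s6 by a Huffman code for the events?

Build the tree from the bottom:
merge s2(7) and s5(9): 16
merge 16 and s4(28): 44
merge s3(29) and s1(34): 63
merge 44 and 63: 107
merge s6(83) and 107: 190
s6 sits one level below the root: a 1-bit codeword.

1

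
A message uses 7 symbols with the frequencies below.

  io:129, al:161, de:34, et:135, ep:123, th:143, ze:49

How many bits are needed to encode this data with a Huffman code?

2101

Greedily combine the two least-frequent nodes:
de(34) + ze(49) → 83
83 + ep(123) → 206
io(129) + et(135) → 264
th(143) + al(161) → 304
206 + 264 → 470
304 + 470 → 774
The encoded length is the sum of every internal node's weight: 83 + 206 + 264 + 304 + 470 + 774 = 2101 bits.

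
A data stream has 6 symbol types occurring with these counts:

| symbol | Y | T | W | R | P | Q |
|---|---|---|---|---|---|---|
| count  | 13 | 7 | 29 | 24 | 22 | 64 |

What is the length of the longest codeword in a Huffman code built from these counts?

Merge the two lowest-weight nodes at each step:
T(7) + Y(13) → 20
20 + P(22) → 42
R(24) + W(29) → 53
42 + 53 → 95
Q(64) + 95 → 159
Maximum depth reached is 4.

4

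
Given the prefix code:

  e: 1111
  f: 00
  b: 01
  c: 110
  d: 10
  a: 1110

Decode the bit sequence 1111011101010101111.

ebcddde

Read left to right; each codeword is recognised as soon as it completes (prefix code):
  1111→e | 01→b | 110→c | 10→d | 10→d | 10→d | 1111→e
Decoded message: ebcddde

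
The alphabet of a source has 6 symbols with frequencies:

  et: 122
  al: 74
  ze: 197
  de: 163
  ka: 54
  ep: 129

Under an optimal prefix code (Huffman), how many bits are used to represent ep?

2

Repeatedly merge the two smallest:
ka(54) + al(74) → 128
et(122) + 128 → 250
ep(129) + de(163) → 292
ze(197) + 250 → 447
292 + 447 → 739
ep sits 2 levels below the root, so its codeword is 2 bits.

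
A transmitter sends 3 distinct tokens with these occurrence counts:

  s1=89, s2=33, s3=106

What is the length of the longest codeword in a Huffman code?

2

Merge the two lowest-weight nodes at each step:
combine s2(33), s1(89) → 122
combine s3(106), 122 → 228
The first pair merged (s2, s1) ends up deepest, at depth 2.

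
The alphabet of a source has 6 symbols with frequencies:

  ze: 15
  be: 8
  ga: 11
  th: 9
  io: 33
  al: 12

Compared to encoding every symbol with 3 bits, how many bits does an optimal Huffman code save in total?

49

Fixed-length: 3 bits × 88 symbols = 264 bits.
Huffman merges:
be(8) + th(9) → 17
ga(11) + al(12) → 23
ze(15) + 17 → 32
23 + 32 → 55
io(33) + 55 → 88
Huffman total = 17 + 23 + 32 + 55 + 88 = 215 bits.
Saving = 264 − 215 = 49 bits.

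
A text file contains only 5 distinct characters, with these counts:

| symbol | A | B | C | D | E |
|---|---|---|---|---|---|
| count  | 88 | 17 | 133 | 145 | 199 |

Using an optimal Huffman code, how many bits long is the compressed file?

1269

Greedily combine the two least-frequent nodes:
B(17) + A(88) → 105
105 + C(133) → 238
D(145) + E(199) → 344
238 + 344 → 582
Each symbol's bit-cost is frequency × depth; summing gives 1269 bits (equivalently 105 + 238 + 344 + 582).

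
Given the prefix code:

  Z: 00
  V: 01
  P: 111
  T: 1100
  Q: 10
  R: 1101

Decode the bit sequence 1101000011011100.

RZZRT

Read left to right; each codeword is recognised as soon as it completes (prefix code):
  1101→R | 00→Z | 00→Z | 1101→R | 1100→T
Decoded message: RZZRT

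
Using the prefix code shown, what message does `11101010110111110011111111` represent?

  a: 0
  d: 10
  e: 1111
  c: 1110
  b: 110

Read left to right; each codeword is recognised as soon as it completes (prefix code):
  1110→c | 10→d | 10→d | 110→b | 1111→e | 10→d | 0→a | 1111→e | 1111→e
Decoded message: cddbedaee

cddbedaee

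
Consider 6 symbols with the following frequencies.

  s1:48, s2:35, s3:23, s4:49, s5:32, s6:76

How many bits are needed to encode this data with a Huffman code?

Greedily combine the two least-frequent nodes:
merge s3(23) and s5(32): 55
merge s2(35) and s1(48): 83
merge s4(49) and 55: 104
merge s6(76) and 83: 159
merge 104 and 159: 263
The encoded length is the sum of every internal node's weight: 55 + 83 + 104 + 159 + 263 = 664 bits.

664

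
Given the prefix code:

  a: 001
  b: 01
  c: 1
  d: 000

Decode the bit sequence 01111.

bccc

Read left to right; each codeword is recognised as soon as it completes (prefix code):
  01→b | 1→c | 1→c | 1→c
Decoded message: bccc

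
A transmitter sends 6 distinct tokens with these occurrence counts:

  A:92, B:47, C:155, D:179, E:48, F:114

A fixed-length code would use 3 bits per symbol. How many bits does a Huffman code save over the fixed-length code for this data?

Fixed-length: 3 bits × 635 symbols = 1905 bits.
Huffman merges:
B(47) + E(48) → 95
A(92) + 95 → 187
F(114) + C(155) → 269
D(179) + 187 → 366
269 + 366 → 635
Huffman total = 95 + 187 + 269 + 366 + 635 = 1552 bits.
Saving = 1905 − 1552 = 353 bits.

353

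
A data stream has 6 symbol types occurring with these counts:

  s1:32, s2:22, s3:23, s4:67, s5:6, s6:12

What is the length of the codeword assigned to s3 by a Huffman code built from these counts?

3

Build the tree from the bottom:
s5(6) + s6(12) → 18
18 + s2(22) → 40
s3(23) + s1(32) → 55
40 + 55 → 95
s4(67) + 95 → 162
The subtree containing s3 is merged 3 times, so code length = 3.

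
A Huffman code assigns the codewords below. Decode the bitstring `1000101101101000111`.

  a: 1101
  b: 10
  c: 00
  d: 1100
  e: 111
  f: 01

Read left to right; each codeword is recognised as soon as it completes (prefix code):
  10→b | 00→c | 10→b | 1101→a | 10→b | 10→b | 00→c | 111→e
Decoded message: bcbabbce

bcbabbce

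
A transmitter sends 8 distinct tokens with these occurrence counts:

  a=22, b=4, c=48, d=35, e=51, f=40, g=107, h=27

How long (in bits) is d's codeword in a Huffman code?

Huffman merges, smallest pair first:
combine b(4), a(22) → 26
combine 26, h(27) → 53
combine d(35), f(40) → 75
combine c(48), e(51) → 99
combine 53, 75 → 128
combine 99, g(107) → 206
combine 128, 206 → 334
d sits 3 levels below the root, so its codeword is 3 bits.

3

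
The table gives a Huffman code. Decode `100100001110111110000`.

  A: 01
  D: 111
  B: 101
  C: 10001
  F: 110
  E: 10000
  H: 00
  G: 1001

Read left to right; each codeword is recognised as soon as it completes (prefix code):
  1001→G | 00→H | 00→H | 111→D | 01→A | 111→D | 10000→E
Decoded message: GHHDADE

GHHDADE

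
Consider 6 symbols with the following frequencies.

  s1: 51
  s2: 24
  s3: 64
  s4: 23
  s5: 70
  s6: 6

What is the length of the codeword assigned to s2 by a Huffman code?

Build the tree from the bottom:
merge s6(6) and s4(23): 29
merge s2(24) and 29: 53
merge s1(51) and 53: 104
merge s3(64) and s5(70): 134
merge 104 and 134: 238
The subtree containing s2 is merged 3 times, so code length = 3.

3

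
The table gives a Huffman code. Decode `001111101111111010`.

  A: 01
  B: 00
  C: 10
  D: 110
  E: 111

BEDEECC

Read left to right; each codeword is recognised as soon as it completes (prefix code):
  00→B | 111→E | 110→D | 111→E | 111→E | 10→C | 10→C
Decoded message: BEDEECC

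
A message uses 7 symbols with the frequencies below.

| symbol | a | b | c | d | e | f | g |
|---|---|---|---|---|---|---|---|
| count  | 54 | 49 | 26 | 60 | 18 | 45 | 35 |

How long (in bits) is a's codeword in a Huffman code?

Build the tree from the bottom:
combine e(18), c(26) → 44
combine g(35), 44 → 79
combine f(45), b(49) → 94
combine a(54), d(60) → 114
combine 79, 94 → 173
combine 114, 173 → 287
a sits 2 levels below the root, so its codeword is 2 bits.

2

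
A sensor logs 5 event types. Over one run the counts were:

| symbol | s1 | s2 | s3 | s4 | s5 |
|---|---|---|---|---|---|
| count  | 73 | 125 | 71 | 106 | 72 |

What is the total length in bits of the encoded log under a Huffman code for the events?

Greedily combine the two least-frequent nodes:
merge s3(71) and s5(72): 143
merge s1(73) and s4(106): 179
merge s2(125) and 143: 268
merge 179 and 268: 447
Total encoded bits = sum of merged weights = 143 + 179 + 268 + 447 = 1037.

1037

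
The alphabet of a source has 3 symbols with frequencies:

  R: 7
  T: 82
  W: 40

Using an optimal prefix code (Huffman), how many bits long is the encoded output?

176

Greedily combine the two least-frequent nodes:
combine R(7), W(40) → 47
combine 47, T(82) → 129
The encoded length is the sum of every internal node's weight: 47 + 129 = 176 bits.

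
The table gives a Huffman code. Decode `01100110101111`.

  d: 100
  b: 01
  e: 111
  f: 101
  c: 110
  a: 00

bdcfe

Read left to right; each codeword is recognised as soon as it completes (prefix code):
  01→b | 100→d | 110→c | 101→f | 111→e
Decoded message: bdcfe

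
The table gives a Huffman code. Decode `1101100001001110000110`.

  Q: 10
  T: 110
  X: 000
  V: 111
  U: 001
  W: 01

Read left to right; each codeword is recognised as soon as it completes (prefix code):
  110→T | 110→T | 000→X | 10→Q | 01→W | 110→T | 000→X | 110→T
Decoded message: TTXQWTXT

TTXQWTXT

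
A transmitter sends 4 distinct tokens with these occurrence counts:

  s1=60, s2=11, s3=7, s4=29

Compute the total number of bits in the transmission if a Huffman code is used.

Greedily combine the two least-frequent nodes:
merge s3(7) and s2(11): 18
merge 18 and s4(29): 47
merge 47 and s1(60): 107
Total encoded bits = sum of merged weights = 18 + 47 + 107 = 172.

172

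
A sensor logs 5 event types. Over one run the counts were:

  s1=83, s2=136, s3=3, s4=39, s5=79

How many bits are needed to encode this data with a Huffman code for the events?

Greedily combine the two least-frequent nodes:
merge s3(3) and s4(39): 42
merge 42 and s5(79): 121
merge s1(83) and 121: 204
merge s2(136) and 204: 340
Each symbol's bit-cost is frequency × depth; summing gives 707 bits (equivalently 42 + 121 + 204 + 340).

707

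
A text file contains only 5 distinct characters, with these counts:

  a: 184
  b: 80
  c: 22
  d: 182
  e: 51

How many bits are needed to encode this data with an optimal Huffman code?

Merge the two smallest weights repeatedly:
merge c(22) and e(51): 73
merge 73 and b(80): 153
merge 153 and d(182): 335
merge a(184) and 335: 519
The encoded length is the sum of every internal node's weight: 73 + 153 + 335 + 519 = 1080 bits.

1080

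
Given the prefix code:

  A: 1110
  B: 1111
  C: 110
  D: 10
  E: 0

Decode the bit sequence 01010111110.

Read left to right; each codeword is recognised as soon as it completes (prefix code):
  0→E | 10→D | 10→D | 1111→B | 10→D
Decoded message: EDDBD

EDDBD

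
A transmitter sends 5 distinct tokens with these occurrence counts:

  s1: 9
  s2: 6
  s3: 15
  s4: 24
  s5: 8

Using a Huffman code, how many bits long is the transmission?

Merge the two smallest weights repeatedly:
s2(6) + s5(8) → 14
s1(9) + 14 → 23
s3(15) + 23 → 38
s4(24) + 38 → 62
The encoded length is the sum of every internal node's weight: 14 + 23 + 38 + 62 = 137 bits.

137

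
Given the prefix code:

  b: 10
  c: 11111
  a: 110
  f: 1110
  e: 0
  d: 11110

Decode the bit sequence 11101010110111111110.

fbbacf

Read left to right; each codeword is recognised as soon as it completes (prefix code):
  1110→f | 10→b | 10→b | 110→a | 11111→c | 1110→f
Decoded message: fbbacf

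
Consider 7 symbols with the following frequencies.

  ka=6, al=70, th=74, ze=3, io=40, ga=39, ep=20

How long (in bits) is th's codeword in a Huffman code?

2

Repeatedly merge the two smallest:
merge ze(3) and ka(6): 9
merge 9 and ep(20): 29
merge 29 and ga(39): 68
merge io(40) and 68: 108
merge al(70) and th(74): 144
merge 108 and 144: 252
The subtree containing th is merged 2 times, so code length = 2.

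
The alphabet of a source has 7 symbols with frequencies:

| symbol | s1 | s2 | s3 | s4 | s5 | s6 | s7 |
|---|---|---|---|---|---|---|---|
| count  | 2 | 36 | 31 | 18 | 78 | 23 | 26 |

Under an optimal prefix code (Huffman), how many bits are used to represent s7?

Repeatedly merge the two smallest:
merge s1(2) and s4(18): 20
merge 20 and s6(23): 43
merge s7(26) and s3(31): 57
merge s2(36) and 43: 79
merge 57 and s5(78): 135
merge 79 and 135: 214
s7's leaf is at depth 3, giving a 3-bit codeword.

3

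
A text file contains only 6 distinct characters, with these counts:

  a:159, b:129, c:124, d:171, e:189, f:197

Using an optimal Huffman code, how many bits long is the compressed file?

Greedily combine the two least-frequent nodes:
c(124) + b(129) → 253
a(159) + d(171) → 330
e(189) + f(197) → 386
253 + 330 → 583
386 + 583 → 969
Total encoded bits = sum of merged weights = 253 + 330 + 386 + 583 + 969 = 2521.

2521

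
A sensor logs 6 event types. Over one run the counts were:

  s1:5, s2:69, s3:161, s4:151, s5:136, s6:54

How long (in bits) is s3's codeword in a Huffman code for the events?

2

Repeatedly merge the two smallest:
combine s1(5), s6(54) → 59
combine 59, s2(69) → 128
combine 128, s5(136) → 264
combine s4(151), s3(161) → 312
combine 264, 312 → 576
s3 sits 2 levels below the root, so its codeword is 2 bits.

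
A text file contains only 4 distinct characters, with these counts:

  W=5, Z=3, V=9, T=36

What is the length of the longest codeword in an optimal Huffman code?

3

Merge the two lowest-weight nodes at each step:
Z(3) + W(5) → 8
8 + V(9) → 17
17 + T(36) → 53
Maximum depth reached is 3.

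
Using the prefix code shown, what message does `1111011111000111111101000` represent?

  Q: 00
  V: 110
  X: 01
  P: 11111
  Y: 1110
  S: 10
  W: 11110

WPQXPSSQ

Read left to right; each codeword is recognised as soon as it completes (prefix code):
  11110→W | 11111→P | 00→Q | 01→X | 11111→P | 10→S | 10→S | 00→Q
Decoded message: WPQXPSSQ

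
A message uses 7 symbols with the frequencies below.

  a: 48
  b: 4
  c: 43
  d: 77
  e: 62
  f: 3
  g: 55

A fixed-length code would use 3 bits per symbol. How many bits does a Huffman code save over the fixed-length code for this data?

137

Fixed-length: 3 bits × 292 symbols = 876 bits.
Huffman merges:
f(3) + b(4) → 7
7 + c(43) → 50
a(48) + 50 → 98
g(55) + e(62) → 117
d(77) + 98 → 175
117 + 175 → 292
Huffman total = 7 + 50 + 98 + 117 + 175 + 292 = 739 bits.
Saving = 876 − 739 = 137 bits.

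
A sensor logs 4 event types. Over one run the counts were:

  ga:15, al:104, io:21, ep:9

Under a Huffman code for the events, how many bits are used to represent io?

Repeatedly merge the two smallest:
ep(9) + ga(15) → 24
io(21) + 24 → 45
45 + al(104) → 149
io sits 2 levels below the root, so its codeword is 2 bits.

2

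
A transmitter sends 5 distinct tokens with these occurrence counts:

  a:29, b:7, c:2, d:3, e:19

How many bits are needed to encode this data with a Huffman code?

108

Merge the two smallest weights repeatedly:
c(2) + d(3) → 5
5 + b(7) → 12
12 + e(19) → 31
a(29) + 31 → 60
The encoded length is the sum of every internal node's weight: 5 + 12 + 31 + 60 = 108 bits.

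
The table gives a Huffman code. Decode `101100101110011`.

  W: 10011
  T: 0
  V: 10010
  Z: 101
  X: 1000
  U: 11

ZVUW

Read left to right; each codeword is recognised as soon as it completes (prefix code):
  101→Z | 10010→V | 11→U | 10011→W
Decoded message: ZVUW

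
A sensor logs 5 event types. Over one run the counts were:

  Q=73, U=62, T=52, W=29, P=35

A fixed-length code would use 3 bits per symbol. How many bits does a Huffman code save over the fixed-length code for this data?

187

Fixed-length: 3 bits × 251 symbols = 753 bits.
Huffman merges:
combine W(29), P(35) → 64
combine T(52), U(62) → 114
combine 64, Q(73) → 137
combine 114, 137 → 251
Huffman total = 64 + 114 + 137 + 251 = 566 bits.
Saving = 753 − 566 = 187 bits.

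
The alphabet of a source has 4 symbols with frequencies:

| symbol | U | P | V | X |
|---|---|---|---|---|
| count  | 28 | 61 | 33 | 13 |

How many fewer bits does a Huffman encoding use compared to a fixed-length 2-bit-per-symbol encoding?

20

Fixed-length: 2 bits × 135 symbols = 270 bits.
Huffman merges:
merge X(13) and U(28): 41
merge V(33) and 41: 74
merge P(61) and 74: 135
Huffman total = 41 + 74 + 135 = 250 bits.
Saving = 270 − 250 = 20 bits.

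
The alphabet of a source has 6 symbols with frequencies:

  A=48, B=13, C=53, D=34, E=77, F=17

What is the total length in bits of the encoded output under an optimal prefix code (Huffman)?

578

Greedily combine the two least-frequent nodes:
combine B(13), F(17) → 30
combine 30, D(34) → 64
combine A(48), C(53) → 101
combine 64, E(77) → 141
combine 101, 141 → 242
Total encoded bits = sum of merged weights = 30 + 64 + 101 + 141 + 242 = 578.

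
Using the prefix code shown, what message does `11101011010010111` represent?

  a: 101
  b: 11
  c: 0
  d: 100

Read left to right; each codeword is recognised as soon as it completes (prefix code):
  11→b | 101→a | 0→c | 11→b | 0→c | 100→d | 101→a | 11→b
Decoded message: bacbcdab

bacbcdab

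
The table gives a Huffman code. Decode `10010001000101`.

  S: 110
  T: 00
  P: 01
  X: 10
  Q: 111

XPTPTPP

Read left to right; each codeword is recognised as soon as it completes (prefix code):
  10→X | 01→P | 00→T | 01→P | 00→T | 01→P | 01→P
Decoded message: XPTPTPP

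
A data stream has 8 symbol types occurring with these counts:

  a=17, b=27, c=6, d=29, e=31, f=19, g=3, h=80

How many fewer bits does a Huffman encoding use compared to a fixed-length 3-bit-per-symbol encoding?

80

Fixed-length: 3 bits × 212 symbols = 636 bits.
Huffman merges:
g(3) + c(6) → 9
9 + a(17) → 26
f(19) + 26 → 45
b(27) + d(29) → 56
e(31) + 45 → 76
56 + 76 → 132
h(80) + 132 → 212
Huffman total = 9 + 26 + 45 + 56 + 76 + 132 + 212 = 556 bits.
Saving = 636 − 556 = 80 bits.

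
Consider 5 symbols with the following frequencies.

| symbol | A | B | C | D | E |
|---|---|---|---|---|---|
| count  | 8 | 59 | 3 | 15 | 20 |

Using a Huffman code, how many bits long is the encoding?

188

Build the Huffman tree bottom-up:
combine C(3), A(8) → 11
combine 11, D(15) → 26
combine E(20), 26 → 46
combine 46, B(59) → 105
The encoded length is the sum of every internal node's weight: 11 + 26 + 46 + 105 = 188 bits.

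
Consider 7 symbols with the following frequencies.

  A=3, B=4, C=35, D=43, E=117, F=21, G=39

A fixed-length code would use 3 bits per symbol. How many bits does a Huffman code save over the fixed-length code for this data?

Fixed-length: 3 bits × 262 symbols = 786 bits.
Huffman merges:
merge A(3) and B(4): 7
merge 7 and F(21): 28
merge 28 and C(35): 63
merge G(39) and D(43): 82
merge 63 and 82: 145
merge E(117) and 145: 262
Huffman total = 7 + 28 + 63 + 82 + 145 + 262 = 587 bits.
Saving = 786 − 587 = 199 bits.

199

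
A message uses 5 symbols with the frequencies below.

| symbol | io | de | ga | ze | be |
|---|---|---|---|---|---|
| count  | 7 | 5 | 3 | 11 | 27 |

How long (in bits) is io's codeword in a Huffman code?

3

Huffman merges, smallest pair first:
ga(3) + de(5) → 8
io(7) + 8 → 15
ze(11) + 15 → 26
26 + be(27) → 53
io's leaf is at depth 3, giving a 3-bit codeword.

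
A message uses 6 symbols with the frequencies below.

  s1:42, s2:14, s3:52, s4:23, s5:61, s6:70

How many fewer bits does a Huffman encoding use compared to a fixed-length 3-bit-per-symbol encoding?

146

Fixed-length: 3 bits × 262 symbols = 786 bits.
Huffman merges:
combine s2(14), s4(23) → 37
combine 37, s1(42) → 79
combine s3(52), s5(61) → 113
combine s6(70), 79 → 149
combine 113, 149 → 262
Huffman total = 37 + 79 + 113 + 149 + 262 = 640 bits.
Saving = 786 − 640 = 146 bits.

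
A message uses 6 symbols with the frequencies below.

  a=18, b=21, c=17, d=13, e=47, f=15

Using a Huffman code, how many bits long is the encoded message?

325

Merge the two smallest weights repeatedly:
d(13) + f(15) → 28
c(17) + a(18) → 35
b(21) + 28 → 49
35 + e(47) → 82
49 + 82 → 131
Each symbol's bit-cost is frequency × depth; summing gives 325 bits (equivalently 28 + 35 + 49 + 82 + 131).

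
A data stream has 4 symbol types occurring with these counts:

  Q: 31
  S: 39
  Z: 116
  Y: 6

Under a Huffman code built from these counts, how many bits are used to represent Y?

Build the tree from the bottom:
combine Y(6), Q(31) → 37
combine 37, S(39) → 76
combine 76, Z(116) → 192
Y sits 3 levels below the root, so its codeword is 3 bits.

3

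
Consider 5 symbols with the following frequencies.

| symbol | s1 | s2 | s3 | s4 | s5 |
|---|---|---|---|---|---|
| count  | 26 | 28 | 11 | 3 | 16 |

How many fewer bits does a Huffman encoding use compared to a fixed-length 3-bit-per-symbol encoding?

Fixed-length: 3 bits × 84 symbols = 252 bits.
Huffman merges:
s4(3) + s3(11) → 14
14 + s5(16) → 30
s1(26) + s2(28) → 54
30 + 54 → 84
Huffman total = 14 + 30 + 54 + 84 = 182 bits.
Saving = 252 − 182 = 70 bits.

70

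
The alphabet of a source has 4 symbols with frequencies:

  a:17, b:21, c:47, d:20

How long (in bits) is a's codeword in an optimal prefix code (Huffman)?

Repeatedly merge the two smallest:
combine a(17), d(20) → 37
combine b(21), 37 → 58
combine c(47), 58 → 105
a's leaf is at depth 3, giving a 3-bit codeword.

3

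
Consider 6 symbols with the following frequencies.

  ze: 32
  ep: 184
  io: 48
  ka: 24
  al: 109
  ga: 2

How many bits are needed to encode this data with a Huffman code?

804

Build the Huffman tree bottom-up:
combine ga(2), ka(24) → 26
combine 26, ze(32) → 58
combine io(48), 58 → 106
combine 106, al(109) → 215
combine ep(184), 215 → 399
Each symbol's bit-cost is frequency × depth; summing gives 804 bits (equivalently 26 + 58 + 106 + 215 + 399).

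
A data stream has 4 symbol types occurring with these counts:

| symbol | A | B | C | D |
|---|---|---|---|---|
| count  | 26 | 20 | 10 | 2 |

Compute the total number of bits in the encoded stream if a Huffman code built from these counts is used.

102

Merge the two smallest weights repeatedly:
combine D(2), C(10) → 12
combine 12, B(20) → 32
combine A(26), 32 → 58
The encoded length is the sum of every internal node's weight: 12 + 32 + 58 = 102 bits.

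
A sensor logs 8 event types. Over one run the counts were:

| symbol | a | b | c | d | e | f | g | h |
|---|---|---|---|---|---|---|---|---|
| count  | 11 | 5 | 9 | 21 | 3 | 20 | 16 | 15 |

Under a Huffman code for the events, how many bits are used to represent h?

3

Huffman merges, smallest pair first:
combine e(3), b(5) → 8
combine 8, c(9) → 17
combine a(11), h(15) → 26
combine g(16), 17 → 33
combine f(20), d(21) → 41
combine 26, 33 → 59
combine 41, 59 → 100
h's leaf is at depth 3, giving a 3-bit codeword.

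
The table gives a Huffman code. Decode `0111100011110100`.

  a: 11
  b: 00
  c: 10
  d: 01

dacbaadb

Read left to right; each codeword is recognised as soon as it completes (prefix code):
  01→d | 11→a | 10→c | 00→b | 11→a | 11→a | 01→d | 00→b
Decoded message: dacbaadb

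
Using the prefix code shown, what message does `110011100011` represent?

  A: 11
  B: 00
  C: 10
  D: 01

Read left to right; each codeword is recognised as soon as it completes (prefix code):
  11→A | 00→B | 11→A | 10→C | 00→B | 11→A
Decoded message: ABACBA

ABACBA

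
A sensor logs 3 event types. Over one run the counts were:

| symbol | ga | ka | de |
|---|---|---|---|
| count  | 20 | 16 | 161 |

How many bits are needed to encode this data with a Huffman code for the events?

Build the Huffman tree bottom-up:
ka(16) + ga(20) → 36
36 + de(161) → 197
Each symbol's bit-cost is frequency × depth; summing gives 233 bits (equivalently 36 + 197).

233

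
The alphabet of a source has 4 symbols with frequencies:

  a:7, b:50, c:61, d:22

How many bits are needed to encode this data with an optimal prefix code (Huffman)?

248

Merge the two smallest weights repeatedly:
a(7) + d(22) → 29
29 + b(50) → 79
c(61) + 79 → 140
The encoded length is the sum of every internal node's weight: 29 + 79 + 140 = 248 bits.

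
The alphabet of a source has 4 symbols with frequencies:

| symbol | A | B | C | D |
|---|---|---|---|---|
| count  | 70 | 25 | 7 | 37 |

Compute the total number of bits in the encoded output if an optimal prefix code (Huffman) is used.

Greedily combine the two least-frequent nodes:
C(7) + B(25) → 32
32 + D(37) → 69
69 + A(70) → 139
Each symbol's bit-cost is frequency × depth; summing gives 240 bits (equivalently 32 + 69 + 139).

240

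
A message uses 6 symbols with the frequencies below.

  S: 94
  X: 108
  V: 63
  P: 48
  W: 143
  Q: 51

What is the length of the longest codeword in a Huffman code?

Merge the two lowest-weight nodes at each step:
combine P(48), Q(51) → 99
combine V(63), S(94) → 157
combine 99, X(108) → 207
combine W(143), 157 → 300
combine 207, 300 → 507
The first pair merged (P, Q) ends up deepest, at depth 3.

3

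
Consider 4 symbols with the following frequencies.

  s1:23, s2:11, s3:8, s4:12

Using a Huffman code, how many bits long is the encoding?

104

Greedily combine the two least-frequent nodes:
combine s3(8), s2(11) → 19
combine s4(12), 19 → 31
combine s1(23), 31 → 54
The encoded length is the sum of every internal node's weight: 19 + 31 + 54 = 104 bits.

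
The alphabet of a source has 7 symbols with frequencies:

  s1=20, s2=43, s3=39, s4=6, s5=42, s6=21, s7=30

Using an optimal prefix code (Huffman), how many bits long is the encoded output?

Merge the two smallest weights repeatedly:
combine s4(6), s1(20) → 26
combine s6(21), 26 → 47
combine s7(30), s3(39) → 69
combine s5(42), s2(43) → 85
combine 47, 69 → 116
combine 85, 116 → 201
The encoded length is the sum of every internal node's weight: 26 + 47 + 69 + 85 + 116 + 201 = 544 bits.

544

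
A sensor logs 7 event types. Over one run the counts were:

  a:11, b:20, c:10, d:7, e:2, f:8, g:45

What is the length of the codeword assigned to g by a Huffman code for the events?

Huffman merges, smallest pair first:
e(2) + d(7) → 9
f(8) + 9 → 17
c(10) + a(11) → 21
17 + b(20) → 37
21 + 37 → 58
g(45) + 58 → 103
g sits one level below the root: a 1-bit codeword.

1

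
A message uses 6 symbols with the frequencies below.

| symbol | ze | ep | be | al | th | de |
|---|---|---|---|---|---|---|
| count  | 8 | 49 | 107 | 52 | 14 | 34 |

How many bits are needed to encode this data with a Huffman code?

600

Greedily combine the two least-frequent nodes:
ze(8) + th(14) → 22
22 + de(34) → 56
ep(49) + al(52) → 101
56 + 101 → 157
be(107) + 157 → 264
Each symbol's bit-cost is frequency × depth; summing gives 600 bits (equivalently 22 + 56 + 101 + 157 + 264).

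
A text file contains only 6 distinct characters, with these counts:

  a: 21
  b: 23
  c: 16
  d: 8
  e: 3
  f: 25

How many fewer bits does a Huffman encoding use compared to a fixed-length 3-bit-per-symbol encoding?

58

Fixed-length: 3 bits × 96 symbols = 288 bits.
Huffman merges:
e(3) + d(8) → 11
11 + c(16) → 27
a(21) + b(23) → 44
f(25) + 27 → 52
44 + 52 → 96
Huffman total = 11 + 27 + 44 + 52 + 96 = 230 bits.
Saving = 288 − 230 = 58 bits.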